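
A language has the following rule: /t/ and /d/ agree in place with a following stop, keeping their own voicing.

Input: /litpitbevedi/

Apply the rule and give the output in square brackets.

/t/ before /p/ (labial) → [p]
/t/ before /b/ (labial) → [p]

[lippipbevedi]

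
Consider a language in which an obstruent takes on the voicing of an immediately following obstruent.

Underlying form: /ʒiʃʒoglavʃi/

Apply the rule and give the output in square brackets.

/ʃ/ before /ʒ/ (voiced) → [ʒ]
/v/ before /ʃ/ (voiceless) → [f]

[ʒiʒʒoglafʃi]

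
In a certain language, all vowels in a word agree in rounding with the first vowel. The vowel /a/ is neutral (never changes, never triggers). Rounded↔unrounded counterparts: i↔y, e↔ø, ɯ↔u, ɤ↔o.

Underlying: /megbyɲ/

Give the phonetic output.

[megbiɲ]

/y/ harmonizes with /e/ ([-round]) → [i]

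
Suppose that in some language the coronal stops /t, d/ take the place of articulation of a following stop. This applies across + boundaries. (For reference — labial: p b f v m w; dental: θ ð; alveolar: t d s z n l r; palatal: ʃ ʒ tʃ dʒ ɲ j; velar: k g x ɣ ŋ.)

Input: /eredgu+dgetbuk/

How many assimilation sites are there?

/d/ before /g/ (velar) → [g]
/d/ before /g/ (velar) → [g]
/t/ before /b/ (labial) → [p]
3 segments change.

3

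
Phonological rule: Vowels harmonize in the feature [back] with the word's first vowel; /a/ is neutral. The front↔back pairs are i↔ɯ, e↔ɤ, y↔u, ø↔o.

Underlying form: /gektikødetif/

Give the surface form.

no segment meets the rule's conditions; no change.

[gektikødetif]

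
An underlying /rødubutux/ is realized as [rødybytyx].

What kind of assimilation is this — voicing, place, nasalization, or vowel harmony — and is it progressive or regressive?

/u/→[y] /u/→[y] /u/→[y].
Vowels agree with the first vowel, so the harmony is progressive.

vowel harmony, progressive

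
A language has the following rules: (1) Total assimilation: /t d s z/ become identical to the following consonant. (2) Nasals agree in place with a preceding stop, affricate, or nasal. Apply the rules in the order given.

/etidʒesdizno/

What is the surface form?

[etidʒeddinno]

Rule 1: /s/ before /d/ → [d] (total assimilation)
Rule 1: /z/ before /n/ → [n] (total assimilation)
After rule 1: etidʒeddinno
Rule 2: no segment meets the rule's conditions; no change.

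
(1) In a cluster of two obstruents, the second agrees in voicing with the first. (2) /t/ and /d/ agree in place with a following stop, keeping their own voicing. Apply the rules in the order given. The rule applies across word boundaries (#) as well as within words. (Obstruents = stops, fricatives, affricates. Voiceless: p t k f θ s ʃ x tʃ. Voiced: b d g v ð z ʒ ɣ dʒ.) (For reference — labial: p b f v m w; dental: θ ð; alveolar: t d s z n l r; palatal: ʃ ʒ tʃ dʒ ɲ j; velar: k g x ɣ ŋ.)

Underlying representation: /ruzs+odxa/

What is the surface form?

[ruzz+odɣa]

Rule 1: /s/ after /z/ (voiced) → [z]
Rule 1: /x/ after /d/ (voiced) → [ɣ]
After rule 1: ruzz+odɣa
Rule 2: no segment meets the rule's conditions; no change.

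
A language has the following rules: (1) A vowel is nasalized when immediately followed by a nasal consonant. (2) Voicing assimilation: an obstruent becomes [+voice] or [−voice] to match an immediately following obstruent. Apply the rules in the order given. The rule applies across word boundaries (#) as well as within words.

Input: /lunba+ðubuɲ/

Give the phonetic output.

[lũnba+ðubũɲ]

Rule 1: /u/ before nasal /n/ → [ũ]
Rule 1: /u/ before nasal /ɲ/ → [ũ]
After rule 1: lũnba+ðubũɲ
Rule 2: no segment meets the rule's conditions; no change.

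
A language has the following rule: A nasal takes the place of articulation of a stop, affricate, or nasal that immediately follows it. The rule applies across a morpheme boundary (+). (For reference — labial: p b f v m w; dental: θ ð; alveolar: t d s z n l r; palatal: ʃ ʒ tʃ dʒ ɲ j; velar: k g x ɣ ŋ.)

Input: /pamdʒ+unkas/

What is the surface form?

/m/ before /dʒ/ (palatal) → [ɲ]
/n/ before /k/ (velar) → [ŋ]

[paɲdʒ+uŋkas]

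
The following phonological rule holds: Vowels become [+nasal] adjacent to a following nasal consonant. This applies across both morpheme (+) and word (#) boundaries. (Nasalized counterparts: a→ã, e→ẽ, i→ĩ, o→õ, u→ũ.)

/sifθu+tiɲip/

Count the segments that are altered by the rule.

1

/i/ before nasal /ɲ/ → [ĩ]
1 segment changes.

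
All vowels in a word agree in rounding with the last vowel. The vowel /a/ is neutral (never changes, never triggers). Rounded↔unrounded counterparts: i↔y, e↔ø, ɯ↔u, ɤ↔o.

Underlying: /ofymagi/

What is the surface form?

[ɤfimagi]

/o/ harmonizes with /i/ ([-round]) → [ɤ]
/y/ harmonizes with /i/ ([-round]) → [i]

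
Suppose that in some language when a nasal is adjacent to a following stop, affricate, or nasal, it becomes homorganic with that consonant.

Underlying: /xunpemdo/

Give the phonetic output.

[xumpendo]

/n/ before /p/ (labial) → [m]
/m/ before /d/ (alveolar) → [n]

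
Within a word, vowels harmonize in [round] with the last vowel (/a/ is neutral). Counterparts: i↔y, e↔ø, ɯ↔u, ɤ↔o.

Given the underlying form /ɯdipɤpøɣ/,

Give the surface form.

[udypopøɣ]

/ɯ/ harmonizes with /ø/ ([+round]) → [u]
/i/ harmonizes with /ø/ ([+round]) → [y]
/ɤ/ harmonizes with /ø/ ([+round]) → [o]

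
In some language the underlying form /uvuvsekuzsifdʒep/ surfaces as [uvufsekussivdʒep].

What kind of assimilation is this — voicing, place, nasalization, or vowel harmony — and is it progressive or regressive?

/v/→[f] /z/→[s] /f/→[v].
Each target copies a feature from the following segment, so the direction is regressive.

voicing assimilation, regressive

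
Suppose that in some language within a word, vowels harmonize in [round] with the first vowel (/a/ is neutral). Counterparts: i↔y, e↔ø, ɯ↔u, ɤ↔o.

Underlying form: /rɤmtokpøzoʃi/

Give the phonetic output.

/o/ harmonizes with /ɤ/ ([-round]) → [ɤ]
/ø/ harmonizes with /ɤ/ ([-round]) → [e]
/o/ harmonizes with /ɤ/ ([-round]) → [ɤ]

[rɤmtɤkpezɤʃi]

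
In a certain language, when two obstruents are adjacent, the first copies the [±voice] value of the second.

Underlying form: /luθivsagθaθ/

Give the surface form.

/v/ before /s/ (voiceless) → [f]
/g/ before /θ/ (voiceless) → [k]

[luθifsakθaθ]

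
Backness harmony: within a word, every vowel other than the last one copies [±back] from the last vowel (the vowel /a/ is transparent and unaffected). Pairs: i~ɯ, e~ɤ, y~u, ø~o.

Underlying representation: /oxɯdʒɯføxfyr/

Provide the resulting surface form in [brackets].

/o/ harmonizes with /y/ ([-back]) → [ø]
/ɯ/ harmonizes with /y/ ([-back]) → [i]
/ɯ/ harmonizes with /y/ ([-back]) → [i]

[øxidʒiføxfyr]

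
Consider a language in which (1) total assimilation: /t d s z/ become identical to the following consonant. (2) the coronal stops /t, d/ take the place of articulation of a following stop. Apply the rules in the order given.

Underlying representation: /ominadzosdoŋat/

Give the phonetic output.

[ominazzoddoŋat]

Rule 1: /d/ before /z/ → [z] (total assimilation)
Rule 1: /s/ before /d/ → [d] (total assimilation)
After rule 1: ominazzoddoŋat
Rule 2: no segment meets the rule's conditions; no change.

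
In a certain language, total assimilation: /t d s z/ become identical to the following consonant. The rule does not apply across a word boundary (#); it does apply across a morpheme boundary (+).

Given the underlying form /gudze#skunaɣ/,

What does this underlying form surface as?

/d/ before /z/ → [z] (total assimilation)
/s/ before /k/ → [k] (total assimilation)

[guzze#kkunaɣ]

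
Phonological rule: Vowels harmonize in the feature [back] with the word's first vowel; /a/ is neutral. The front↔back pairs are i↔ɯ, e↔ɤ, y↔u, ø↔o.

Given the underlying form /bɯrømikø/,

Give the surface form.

/ø/ harmonizes with /ɯ/ ([+back]) → [o]
/i/ harmonizes with /ɯ/ ([+back]) → [ɯ]
/ø/ harmonizes with /ɯ/ ([+back]) → [o]

[bɯromɯko]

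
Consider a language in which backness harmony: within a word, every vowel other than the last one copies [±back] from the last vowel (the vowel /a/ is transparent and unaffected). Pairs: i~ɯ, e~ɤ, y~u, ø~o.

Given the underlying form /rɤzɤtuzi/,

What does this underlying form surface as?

[rezetyzi]

/ɤ/ harmonizes with /i/ ([-back]) → [e]
/ɤ/ harmonizes with /i/ ([-back]) → [e]
/u/ harmonizes with /i/ ([-back]) → [y]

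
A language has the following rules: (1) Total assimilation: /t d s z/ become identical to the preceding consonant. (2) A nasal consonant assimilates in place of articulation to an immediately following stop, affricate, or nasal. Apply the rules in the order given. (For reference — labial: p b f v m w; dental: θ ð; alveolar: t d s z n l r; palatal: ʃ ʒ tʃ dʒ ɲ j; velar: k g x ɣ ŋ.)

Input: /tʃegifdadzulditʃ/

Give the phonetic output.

Rule 1: /d/ after /f/ → [f] (total assimilation)
Rule 1: /z/ after /d/ → [d] (total assimilation)
Rule 1: /d/ after /l/ → [l] (total assimilation)
After rule 1: tʃegiffaddullitʃ
Rule 2: no segment meets the rule's conditions; no change.

[tʃegiffaddullitʃ]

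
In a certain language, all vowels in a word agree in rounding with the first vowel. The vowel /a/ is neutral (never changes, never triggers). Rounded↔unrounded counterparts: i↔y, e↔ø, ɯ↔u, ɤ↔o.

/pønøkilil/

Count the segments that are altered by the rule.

2

/i/ harmonizes with /ø/ ([+round]) → [y]
/i/ harmonizes with /ø/ ([+round]) → [y]
2 segments change.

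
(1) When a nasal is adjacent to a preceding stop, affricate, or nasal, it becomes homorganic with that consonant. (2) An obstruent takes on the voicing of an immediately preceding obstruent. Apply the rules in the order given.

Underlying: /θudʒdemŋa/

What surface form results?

[θudʒdemma]

Rule 1: /ŋ/ after /m/ (labial) → [m]
After rule 1: θudʒdemma
Rule 2: no segment meets the rule's conditions; no change.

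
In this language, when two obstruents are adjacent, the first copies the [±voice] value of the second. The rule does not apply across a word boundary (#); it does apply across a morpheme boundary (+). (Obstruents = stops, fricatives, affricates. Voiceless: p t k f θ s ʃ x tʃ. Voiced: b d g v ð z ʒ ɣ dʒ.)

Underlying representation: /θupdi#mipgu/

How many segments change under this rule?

2

/p/ before /d/ (voiced) → [b]
/p/ before /g/ (voiced) → [b]
2 segments change.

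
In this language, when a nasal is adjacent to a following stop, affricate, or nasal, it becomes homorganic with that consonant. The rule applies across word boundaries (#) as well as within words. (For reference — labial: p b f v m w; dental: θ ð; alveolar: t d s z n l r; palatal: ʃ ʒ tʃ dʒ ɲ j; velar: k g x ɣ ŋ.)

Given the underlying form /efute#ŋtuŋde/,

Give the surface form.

[efute#ntunde]

/ŋ/ before /t/ (alveolar) → [n]
/ŋ/ before /d/ (alveolar) → [n]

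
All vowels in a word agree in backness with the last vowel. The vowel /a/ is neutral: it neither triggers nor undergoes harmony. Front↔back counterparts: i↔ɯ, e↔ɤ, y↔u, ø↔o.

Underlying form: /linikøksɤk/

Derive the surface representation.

[lɯnɯkoksɤk]

/i/ harmonizes with /ɤ/ ([+back]) → [ɯ]
/i/ harmonizes with /ɤ/ ([+back]) → [ɯ]
/ø/ harmonizes with /ɤ/ ([+back]) → [o]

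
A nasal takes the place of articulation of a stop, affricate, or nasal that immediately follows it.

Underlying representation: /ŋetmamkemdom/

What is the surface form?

/m/ before /k/ (velar) → [ŋ]
/m/ before /d/ (alveolar) → [n]

[ŋetmaŋkendom]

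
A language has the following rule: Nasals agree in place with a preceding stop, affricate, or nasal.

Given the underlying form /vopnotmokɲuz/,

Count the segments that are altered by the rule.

/n/ after /p/ (labial) → [m]
/m/ after /t/ (alveolar) → [n]
/ɲ/ after /k/ (velar) → [ŋ]
3 segments change.

3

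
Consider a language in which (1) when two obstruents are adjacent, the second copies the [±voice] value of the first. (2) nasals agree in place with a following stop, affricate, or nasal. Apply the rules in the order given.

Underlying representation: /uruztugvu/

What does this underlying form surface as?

Rule 1: /t/ after /z/ (voiced) → [d]
After rule 1: uruzdugvu
Rule 2: no segment meets the rule's conditions; no change.

[uruzdugvu]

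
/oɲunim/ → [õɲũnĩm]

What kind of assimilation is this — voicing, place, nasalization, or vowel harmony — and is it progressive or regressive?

/o/→[õ] /u/→[ũ] /i/→[ĩ].
Each target copies a feature from the following segment, so the direction is regressive.

nasalization, regressive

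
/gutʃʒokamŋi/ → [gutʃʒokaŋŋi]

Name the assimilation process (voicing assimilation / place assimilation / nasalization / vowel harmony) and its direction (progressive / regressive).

place assimilation, regressive

/m/→[ŋ].
Each target copies a feature from the following segment, so the direction is regressive.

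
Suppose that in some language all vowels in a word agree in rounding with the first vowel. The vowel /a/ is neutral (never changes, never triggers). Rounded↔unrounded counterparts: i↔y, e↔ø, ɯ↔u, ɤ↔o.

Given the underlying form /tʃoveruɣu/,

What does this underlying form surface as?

[tʃovøruɣu]

/e/ harmonizes with /o/ ([+round]) → [ø]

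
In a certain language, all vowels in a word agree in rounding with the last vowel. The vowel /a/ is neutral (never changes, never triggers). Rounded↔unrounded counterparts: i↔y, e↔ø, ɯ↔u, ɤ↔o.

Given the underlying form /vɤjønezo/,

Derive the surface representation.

/ɤ/ harmonizes with /o/ ([+round]) → [o]
/e/ harmonizes with /o/ ([+round]) → [ø]

[vojønøzo]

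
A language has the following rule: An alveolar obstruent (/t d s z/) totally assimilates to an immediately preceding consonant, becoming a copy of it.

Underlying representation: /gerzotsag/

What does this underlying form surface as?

/z/ after /r/ → [r] (total assimilation)
/s/ after /t/ → [t] (total assimilation)

[gerrottag]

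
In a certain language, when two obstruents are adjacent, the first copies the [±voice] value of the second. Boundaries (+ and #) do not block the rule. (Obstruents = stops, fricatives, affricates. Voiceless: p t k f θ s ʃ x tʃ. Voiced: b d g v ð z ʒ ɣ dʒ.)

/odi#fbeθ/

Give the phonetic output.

[odi#vbeθ]

/f/ before /b/ (voiced) → [v]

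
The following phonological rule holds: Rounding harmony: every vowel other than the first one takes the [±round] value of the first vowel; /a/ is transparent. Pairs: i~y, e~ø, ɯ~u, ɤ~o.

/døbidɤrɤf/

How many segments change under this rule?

3

/i/ harmonizes with /ø/ ([+round]) → [y]
/ɤ/ harmonizes with /ø/ ([+round]) → [o]
/ɤ/ harmonizes with /ø/ ([+round]) → [o]
3 segments change.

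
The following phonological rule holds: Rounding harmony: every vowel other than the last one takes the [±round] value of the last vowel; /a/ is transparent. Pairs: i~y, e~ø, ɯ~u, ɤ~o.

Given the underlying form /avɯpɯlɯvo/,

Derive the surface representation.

[avupuluvo]

/ɯ/ harmonizes with /o/ ([+round]) → [u]
/ɯ/ harmonizes with /o/ ([+round]) → [u]
/ɯ/ harmonizes with /o/ ([+round]) → [u]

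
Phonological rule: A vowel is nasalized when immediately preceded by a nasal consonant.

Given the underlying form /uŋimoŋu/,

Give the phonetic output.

/i/ after nasal /ŋ/ → [ĩ]
/o/ after nasal /m/ → [õ]
/u/ after nasal /ŋ/ → [ũ]

[uŋĩmõŋũ]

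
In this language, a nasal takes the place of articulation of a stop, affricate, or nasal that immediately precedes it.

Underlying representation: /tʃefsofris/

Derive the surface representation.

[tʃefsofris]

no segment meets the rule's conditions; no change.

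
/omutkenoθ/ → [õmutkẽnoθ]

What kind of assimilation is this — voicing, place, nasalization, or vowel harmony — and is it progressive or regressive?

nasalization, regressive

/o/→[õ] /e/→[ẽ].
Each target copies a feature from the following segment, so the direction is regressive.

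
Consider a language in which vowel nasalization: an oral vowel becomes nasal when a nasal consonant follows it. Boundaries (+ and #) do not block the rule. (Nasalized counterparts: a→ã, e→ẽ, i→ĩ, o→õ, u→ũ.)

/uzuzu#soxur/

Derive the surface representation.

no segment meets the rule's conditions; no change.

[uzuzu#soxur]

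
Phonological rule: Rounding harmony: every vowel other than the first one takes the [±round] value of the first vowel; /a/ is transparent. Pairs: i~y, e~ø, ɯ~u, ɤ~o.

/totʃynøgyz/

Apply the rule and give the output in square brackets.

no segment meets the rule's conditions; no change.

[totʃynøgyz]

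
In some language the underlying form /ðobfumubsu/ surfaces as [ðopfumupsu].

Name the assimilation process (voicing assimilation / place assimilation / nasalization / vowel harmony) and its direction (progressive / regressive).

/b/→[p] /b/→[p].
Each target copies a feature from the following segment, so the direction is regressive.

voicing assimilation, regressive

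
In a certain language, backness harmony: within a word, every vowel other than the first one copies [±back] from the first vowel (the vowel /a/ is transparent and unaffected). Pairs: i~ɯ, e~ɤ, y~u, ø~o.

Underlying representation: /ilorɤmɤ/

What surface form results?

[iløreme]

/o/ harmonizes with /i/ ([-back]) → [ø]
/ɤ/ harmonizes with /i/ ([-back]) → [e]
/ɤ/ harmonizes with /i/ ([-back]) → [e]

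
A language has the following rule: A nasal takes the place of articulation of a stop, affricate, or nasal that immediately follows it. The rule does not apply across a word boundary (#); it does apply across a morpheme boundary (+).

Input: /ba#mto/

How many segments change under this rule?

1

/m/ before /t/ (alveolar) → [n]
1 segment changes.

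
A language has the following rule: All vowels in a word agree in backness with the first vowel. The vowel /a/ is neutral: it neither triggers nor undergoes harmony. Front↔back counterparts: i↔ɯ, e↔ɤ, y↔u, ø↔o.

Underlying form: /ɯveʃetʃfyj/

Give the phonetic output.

/e/ harmonizes with /ɯ/ ([+back]) → [ɤ]
/e/ harmonizes with /ɯ/ ([+back]) → [ɤ]
/y/ harmonizes with /ɯ/ ([+back]) → [u]

[ɯvɤʃɤtʃfuj]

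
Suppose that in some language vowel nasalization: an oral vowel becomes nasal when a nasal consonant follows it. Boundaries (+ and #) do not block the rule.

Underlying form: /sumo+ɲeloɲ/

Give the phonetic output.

/u/ before nasal /m/ → [ũ]
/o/ before nasal /ɲ/ → [õ]
/o/ before nasal /ɲ/ → [õ]

[sũmõ+ɲelõɲ]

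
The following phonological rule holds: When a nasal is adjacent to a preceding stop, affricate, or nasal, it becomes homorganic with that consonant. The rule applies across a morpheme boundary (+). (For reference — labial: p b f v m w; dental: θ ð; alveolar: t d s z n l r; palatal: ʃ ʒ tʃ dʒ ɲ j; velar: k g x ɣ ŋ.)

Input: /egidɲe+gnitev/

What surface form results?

/ɲ/ after /d/ (alveolar) → [n]
/n/ after /g/ (velar) → [ŋ]

[egidne+gŋitev]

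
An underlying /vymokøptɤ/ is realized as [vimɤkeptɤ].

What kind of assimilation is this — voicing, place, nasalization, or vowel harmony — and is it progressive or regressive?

/y/→[i] /o/→[ɤ] /ø/→[e].
Vowels agree with the last vowel, so the harmony is regressive.

vowel harmony, regressive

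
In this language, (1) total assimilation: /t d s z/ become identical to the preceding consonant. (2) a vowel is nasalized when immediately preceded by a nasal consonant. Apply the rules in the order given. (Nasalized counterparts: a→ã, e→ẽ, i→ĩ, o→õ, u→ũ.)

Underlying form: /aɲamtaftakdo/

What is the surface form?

Rule 1: /t/ after /m/ → [m] (total assimilation)
Rule 1: /t/ after /f/ → [f] (total assimilation)
Rule 1: /d/ after /k/ → [k] (total assimilation)
After rule 1: aɲammaffakko
Rule 2: /a/ after nasal /ɲ/ → [ã]
Rule 2: /a/ after nasal /m/ → [ã]

[aɲãmmãffakko]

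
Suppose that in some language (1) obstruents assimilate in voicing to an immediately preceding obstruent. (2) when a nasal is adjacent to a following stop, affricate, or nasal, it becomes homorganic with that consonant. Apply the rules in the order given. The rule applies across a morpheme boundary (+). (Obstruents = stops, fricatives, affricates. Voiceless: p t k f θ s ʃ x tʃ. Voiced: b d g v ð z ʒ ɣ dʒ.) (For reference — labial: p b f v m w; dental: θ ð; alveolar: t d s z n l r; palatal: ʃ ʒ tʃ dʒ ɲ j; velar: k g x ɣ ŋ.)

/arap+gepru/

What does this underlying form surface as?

[arap+kepru]

Rule 1: /g/ after /p/ (voiceless) → [k]
After rule 1: arap+kepru
Rule 2: no segment meets the rule's conditions; no change.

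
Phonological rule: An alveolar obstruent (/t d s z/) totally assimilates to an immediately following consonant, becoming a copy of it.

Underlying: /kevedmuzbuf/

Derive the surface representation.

[kevemmubbuf]

/d/ before /m/ → [m] (total assimilation)
/z/ before /b/ → [b] (total assimilation)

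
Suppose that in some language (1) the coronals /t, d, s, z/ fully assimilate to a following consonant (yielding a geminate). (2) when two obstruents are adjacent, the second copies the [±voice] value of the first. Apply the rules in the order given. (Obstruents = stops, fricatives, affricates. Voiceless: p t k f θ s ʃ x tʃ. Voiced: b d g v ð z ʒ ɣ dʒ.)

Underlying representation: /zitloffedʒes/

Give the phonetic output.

[zilloffedʒes]

Rule 1: /t/ before /l/ → [l] (total assimilation)
After rule 1: zilloffedʒes
Rule 2: no segment meets the rule's conditions; no change.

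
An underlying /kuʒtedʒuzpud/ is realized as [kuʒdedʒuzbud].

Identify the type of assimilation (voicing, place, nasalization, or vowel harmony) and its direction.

/t/→[d] /p/→[b].
Each target copies a feature from the preceding segment, so the direction is progressive.

voicing assimilation, progressive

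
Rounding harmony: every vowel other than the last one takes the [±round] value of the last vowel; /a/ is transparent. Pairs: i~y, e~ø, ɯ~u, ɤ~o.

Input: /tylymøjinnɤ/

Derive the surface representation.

/y/ harmonizes with /ɤ/ ([-round]) → [i]
/y/ harmonizes with /ɤ/ ([-round]) → [i]
/ø/ harmonizes with /ɤ/ ([-round]) → [e]

[tilimejinnɤ]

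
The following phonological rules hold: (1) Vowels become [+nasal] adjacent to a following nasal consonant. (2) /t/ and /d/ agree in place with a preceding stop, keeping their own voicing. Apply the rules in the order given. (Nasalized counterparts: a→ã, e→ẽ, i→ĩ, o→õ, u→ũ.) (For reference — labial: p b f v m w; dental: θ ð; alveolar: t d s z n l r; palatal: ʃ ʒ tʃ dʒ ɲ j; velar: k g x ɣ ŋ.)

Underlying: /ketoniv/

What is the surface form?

Rule 1: /o/ before nasal /n/ → [õ]
After rule 1: ketõniv
Rule 2: no segment meets the rule's conditions; no change.

[ketõniv]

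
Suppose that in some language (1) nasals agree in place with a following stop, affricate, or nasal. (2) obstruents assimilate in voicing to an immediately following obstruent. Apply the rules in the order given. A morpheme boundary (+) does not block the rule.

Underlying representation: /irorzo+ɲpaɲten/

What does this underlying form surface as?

[irorzo+mpanten]

Rule 1: /ɲ/ before /p/ (labial) → [m]
Rule 1: /ɲ/ before /t/ (alveolar) → [n]
After rule 1: irorzo+mpanten
Rule 2: no segment meets the rule's conditions; no change.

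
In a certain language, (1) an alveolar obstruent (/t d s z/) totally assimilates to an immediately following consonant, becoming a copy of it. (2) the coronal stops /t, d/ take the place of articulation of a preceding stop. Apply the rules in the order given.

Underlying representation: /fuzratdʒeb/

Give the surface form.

[furradʒdʒeb]

Rule 1: /z/ before /r/ → [r] (total assimilation)
Rule 1: /t/ before /dʒ/ → [dʒ] (total assimilation)
After rule 1: furradʒdʒeb
Rule 2: no segment meets the rule's conditions; no change.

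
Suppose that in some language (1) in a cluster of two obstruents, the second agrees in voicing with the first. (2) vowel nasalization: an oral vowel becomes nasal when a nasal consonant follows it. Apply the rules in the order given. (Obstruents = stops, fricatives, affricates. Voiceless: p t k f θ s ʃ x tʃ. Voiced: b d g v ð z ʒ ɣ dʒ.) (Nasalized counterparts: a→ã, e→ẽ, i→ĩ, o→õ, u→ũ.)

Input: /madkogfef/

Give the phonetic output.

[madgogvef]

Rule 1: /k/ after /d/ (voiced) → [g]
Rule 1: /f/ after /g/ (voiced) → [v]
After rule 1: madgogvef
Rule 2: no segment meets the rule's conditions; no change.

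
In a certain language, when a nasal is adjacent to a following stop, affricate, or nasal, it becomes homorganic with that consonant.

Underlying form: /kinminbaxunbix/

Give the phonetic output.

/n/ before /m/ (labial) → [m]
/n/ before /b/ (labial) → [m]
/n/ before /b/ (labial) → [m]

[kimmimbaxumbix]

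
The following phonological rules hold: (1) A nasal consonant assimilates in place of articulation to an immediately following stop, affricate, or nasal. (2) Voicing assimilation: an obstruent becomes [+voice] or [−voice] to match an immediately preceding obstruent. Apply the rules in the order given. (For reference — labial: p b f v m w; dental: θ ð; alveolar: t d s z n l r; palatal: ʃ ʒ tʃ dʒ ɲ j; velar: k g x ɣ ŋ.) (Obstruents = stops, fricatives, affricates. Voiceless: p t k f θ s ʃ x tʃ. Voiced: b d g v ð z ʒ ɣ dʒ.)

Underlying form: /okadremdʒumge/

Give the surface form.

Rule 1: /m/ before /dʒ/ (palatal) → [ɲ]
Rule 1: /m/ before /g/ (velar) → [ŋ]
After rule 1: okadreɲdʒuŋge
Rule 2: no segment meets the rule's conditions; no change.

[okadreɲdʒuŋge]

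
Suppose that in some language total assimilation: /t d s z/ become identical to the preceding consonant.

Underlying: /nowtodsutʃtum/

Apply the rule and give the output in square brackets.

/t/ after /w/ → [w] (total assimilation)
/s/ after /d/ → [d] (total assimilation)
/t/ after /tʃ/ → [tʃ] (total assimilation)

[nowwoddutʃtʃum]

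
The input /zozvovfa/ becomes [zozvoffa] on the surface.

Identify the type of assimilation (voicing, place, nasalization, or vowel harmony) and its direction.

/v/→[f].
Each target copies a feature from the following segment, so the direction is regressive.

voicing assimilation, regressive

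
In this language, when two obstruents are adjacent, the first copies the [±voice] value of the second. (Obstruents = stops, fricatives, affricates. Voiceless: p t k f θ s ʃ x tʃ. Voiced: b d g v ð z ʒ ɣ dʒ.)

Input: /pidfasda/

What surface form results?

/d/ before /f/ (voiceless) → [t]
/s/ before /d/ (voiced) → [z]

[pitfazda]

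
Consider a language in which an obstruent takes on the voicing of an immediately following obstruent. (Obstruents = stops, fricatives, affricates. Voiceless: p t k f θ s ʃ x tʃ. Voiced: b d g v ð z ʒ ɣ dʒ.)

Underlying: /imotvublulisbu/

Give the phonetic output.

[imodvublulizbu]

/t/ before /v/ (voiced) → [d]
/s/ before /b/ (voiced) → [z]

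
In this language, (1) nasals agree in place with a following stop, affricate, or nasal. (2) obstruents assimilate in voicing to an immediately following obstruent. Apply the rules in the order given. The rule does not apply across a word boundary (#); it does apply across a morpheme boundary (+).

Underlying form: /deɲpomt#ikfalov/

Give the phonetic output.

[dempont#ikfalov]

Rule 1: /ɲ/ before /p/ (labial) → [m]
Rule 1: /m/ before /t/ (alveolar) → [n]
After rule 1: dempont#ikfalov
Rule 2: no segment meets the rule's conditions; no change.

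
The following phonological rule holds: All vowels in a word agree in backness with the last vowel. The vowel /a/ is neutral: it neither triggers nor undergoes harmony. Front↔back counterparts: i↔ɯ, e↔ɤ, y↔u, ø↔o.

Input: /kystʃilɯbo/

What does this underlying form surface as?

/y/ harmonizes with /o/ ([+back]) → [u]
/i/ harmonizes with /o/ ([+back]) → [ɯ]

[kustʃɯlɯbo]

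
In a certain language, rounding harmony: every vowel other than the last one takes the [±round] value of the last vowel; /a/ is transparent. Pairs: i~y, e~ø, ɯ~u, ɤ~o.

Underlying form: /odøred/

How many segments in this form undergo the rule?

2

/o/ harmonizes with /e/ ([-round]) → [ɤ]
/ø/ harmonizes with /e/ ([-round]) → [e]
2 segments change.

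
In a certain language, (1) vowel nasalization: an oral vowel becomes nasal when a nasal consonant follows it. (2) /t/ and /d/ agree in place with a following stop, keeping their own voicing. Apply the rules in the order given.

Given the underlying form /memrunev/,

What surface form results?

[mẽmrũnev]

Rule 1: /e/ before nasal /m/ → [ẽ]
Rule 1: /u/ before nasal /n/ → [ũ]
After rule 1: mẽmrũnev
Rule 2: no segment meets the rule's conditions; no change.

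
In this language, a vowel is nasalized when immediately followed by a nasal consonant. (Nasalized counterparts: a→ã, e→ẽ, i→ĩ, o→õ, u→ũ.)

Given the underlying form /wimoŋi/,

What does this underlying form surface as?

[wĩmõŋi]

/i/ before nasal /m/ → [ĩ]
/o/ before nasal /ŋ/ → [õ]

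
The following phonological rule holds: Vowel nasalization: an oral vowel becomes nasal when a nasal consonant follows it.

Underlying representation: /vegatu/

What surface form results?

no segment meets the rule's conditions; no change.

[vegatu]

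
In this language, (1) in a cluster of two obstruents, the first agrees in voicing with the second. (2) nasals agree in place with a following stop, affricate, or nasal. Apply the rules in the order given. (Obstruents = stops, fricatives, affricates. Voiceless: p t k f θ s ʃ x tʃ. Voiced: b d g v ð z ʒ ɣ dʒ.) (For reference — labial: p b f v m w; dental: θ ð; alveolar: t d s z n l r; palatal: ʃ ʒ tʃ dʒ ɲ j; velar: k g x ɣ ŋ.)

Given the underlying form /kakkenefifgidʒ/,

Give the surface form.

Rule 1: /f/ before /g/ (voiced) → [v]
After rule 1: kakkenefivgidʒ
Rule 2: no segment meets the rule's conditions; no change.

[kakkenefivgidʒ]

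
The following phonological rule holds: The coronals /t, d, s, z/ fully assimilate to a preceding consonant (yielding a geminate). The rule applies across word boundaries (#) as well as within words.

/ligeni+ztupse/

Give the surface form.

/t/ after /z/ → [z] (total assimilation)
/s/ after /p/ → [p] (total assimilation)

[ligeni+zzuppe]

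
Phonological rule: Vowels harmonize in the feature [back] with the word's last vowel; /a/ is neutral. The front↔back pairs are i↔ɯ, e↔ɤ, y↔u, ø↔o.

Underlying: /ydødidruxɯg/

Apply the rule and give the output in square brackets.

/y/ harmonizes with /ɯ/ ([+back]) → [u]
/ø/ harmonizes with /ɯ/ ([+back]) → [o]
/i/ harmonizes with /ɯ/ ([+back]) → [ɯ]

[udodɯdruxɯg]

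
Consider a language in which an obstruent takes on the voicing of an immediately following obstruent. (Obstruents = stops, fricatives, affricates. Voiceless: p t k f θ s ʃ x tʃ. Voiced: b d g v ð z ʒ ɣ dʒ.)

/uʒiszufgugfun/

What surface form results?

[uʒizzuvgukfun]

/s/ before /z/ (voiced) → [z]
/f/ before /g/ (voiced) → [v]
/g/ before /f/ (voiceless) → [k]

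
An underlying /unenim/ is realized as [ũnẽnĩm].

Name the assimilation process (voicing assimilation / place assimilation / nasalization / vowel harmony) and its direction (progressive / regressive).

/u/→[ũ] /e/→[ẽ] /i/→[ĩ].
Each target copies a feature from the following segment, so the direction is regressive.

nasalization, regressive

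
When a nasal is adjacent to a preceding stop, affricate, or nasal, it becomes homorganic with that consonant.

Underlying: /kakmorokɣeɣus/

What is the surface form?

[kakŋorokɣeɣus]

/m/ after /k/ (velar) → [ŋ]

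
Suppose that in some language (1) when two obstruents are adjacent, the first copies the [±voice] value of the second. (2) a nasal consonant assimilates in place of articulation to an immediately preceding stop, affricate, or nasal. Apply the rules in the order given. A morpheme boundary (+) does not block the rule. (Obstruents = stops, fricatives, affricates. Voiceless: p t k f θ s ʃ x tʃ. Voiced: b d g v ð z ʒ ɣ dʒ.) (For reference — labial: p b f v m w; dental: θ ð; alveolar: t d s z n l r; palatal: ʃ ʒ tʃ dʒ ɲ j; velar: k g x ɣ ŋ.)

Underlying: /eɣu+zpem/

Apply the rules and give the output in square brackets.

Rule 1: /z/ before /p/ (voiceless) → [s]
After rule 1: eɣu+spem
Rule 2: no segment meets the rule's conditions; no change.

[eɣu+spem]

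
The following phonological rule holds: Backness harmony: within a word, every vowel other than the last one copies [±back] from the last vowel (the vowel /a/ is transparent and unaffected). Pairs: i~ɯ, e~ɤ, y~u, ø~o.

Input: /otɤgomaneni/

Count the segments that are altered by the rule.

3

/o/ harmonizes with /i/ ([-back]) → [ø]
/ɤ/ harmonizes with /i/ ([-back]) → [e]
/o/ harmonizes with /i/ ([-back]) → [ø]
3 segments change.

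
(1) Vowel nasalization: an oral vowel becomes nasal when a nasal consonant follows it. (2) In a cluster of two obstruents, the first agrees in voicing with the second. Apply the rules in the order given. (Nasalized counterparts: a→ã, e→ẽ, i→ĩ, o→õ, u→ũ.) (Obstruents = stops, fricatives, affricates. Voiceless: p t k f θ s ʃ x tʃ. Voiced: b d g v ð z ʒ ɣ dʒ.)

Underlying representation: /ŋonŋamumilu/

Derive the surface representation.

[ŋõnŋãmũmilu]

Rule 1: /o/ before nasal /n/ → [õ]
Rule 1: /a/ before nasal /m/ → [ã]
Rule 1: /u/ before nasal /m/ → [ũ]
After rule 1: ŋõnŋãmũmilu
Rule 2: no segment meets the rule's conditions; no change.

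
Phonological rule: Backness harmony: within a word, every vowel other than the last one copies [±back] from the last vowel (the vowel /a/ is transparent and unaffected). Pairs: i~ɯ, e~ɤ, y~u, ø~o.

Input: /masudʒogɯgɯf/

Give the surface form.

[masudʒogɯgɯf]

no segment meets the rule's conditions; no change.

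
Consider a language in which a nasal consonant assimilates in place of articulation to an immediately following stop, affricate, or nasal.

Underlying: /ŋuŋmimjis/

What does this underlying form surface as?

[ŋummimjis]

/ŋ/ before /m/ (labial) → [m]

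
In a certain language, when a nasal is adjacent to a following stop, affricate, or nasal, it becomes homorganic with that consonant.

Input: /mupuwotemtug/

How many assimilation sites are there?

/m/ before /t/ (alveolar) → [n]
1 segment changes.

1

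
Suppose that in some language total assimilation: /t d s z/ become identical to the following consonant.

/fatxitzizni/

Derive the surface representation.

[faxxizzinni]

/t/ before /x/ → [x] (total assimilation)
/t/ before /z/ → [z] (total assimilation)
/z/ before /n/ → [n] (total assimilation)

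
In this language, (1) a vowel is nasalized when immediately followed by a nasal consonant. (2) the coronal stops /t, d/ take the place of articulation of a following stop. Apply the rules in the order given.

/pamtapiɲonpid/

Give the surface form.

[pãmtapĩɲõnpid]

Rule 1: /a/ before nasal /m/ → [ã]
Rule 1: /i/ before nasal /ɲ/ → [ĩ]
Rule 1: /o/ before nasal /n/ → [õ]
After rule 1: pãmtapĩɲõnpid
Rule 2: no segment meets the rule's conditions; no change.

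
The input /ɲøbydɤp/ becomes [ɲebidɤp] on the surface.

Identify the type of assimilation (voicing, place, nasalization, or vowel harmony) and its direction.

/ø/→[e] /y/→[i].
Vowels agree with the last vowel, so the harmony is regressive.

vowel harmony, regressive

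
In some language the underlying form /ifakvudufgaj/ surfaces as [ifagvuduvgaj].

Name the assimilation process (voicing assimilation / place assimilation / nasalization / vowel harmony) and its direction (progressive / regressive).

voicing assimilation, regressive

/k/→[g] /f/→[v].
Each target copies a feature from the following segment, so the direction is regressive.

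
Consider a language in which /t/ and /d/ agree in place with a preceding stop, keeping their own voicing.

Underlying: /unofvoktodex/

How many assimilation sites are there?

/t/ after /k/ (velar) → [k]
1 segment changes.

1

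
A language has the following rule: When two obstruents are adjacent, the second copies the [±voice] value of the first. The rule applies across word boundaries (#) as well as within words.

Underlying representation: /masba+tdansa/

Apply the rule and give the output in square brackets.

/b/ after /s/ (voiceless) → [p]
/d/ after /t/ (voiceless) → [t]

[maspa+ttansa]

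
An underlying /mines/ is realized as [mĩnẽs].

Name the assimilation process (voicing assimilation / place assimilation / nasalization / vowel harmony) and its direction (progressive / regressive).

/i/→[ĩ] /e/→[ẽ].
Each target copies a feature from the preceding segment, so the direction is progressive.

nasalization, progressive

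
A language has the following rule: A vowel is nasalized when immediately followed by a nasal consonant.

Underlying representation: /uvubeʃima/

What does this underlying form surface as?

/i/ before nasal /m/ → [ĩ]

[uvubeʃĩma]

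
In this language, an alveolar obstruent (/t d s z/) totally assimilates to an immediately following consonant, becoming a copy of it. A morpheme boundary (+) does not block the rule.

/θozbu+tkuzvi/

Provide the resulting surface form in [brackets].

/z/ before /b/ → [b] (total assimilation)
/t/ before /k/ → [k] (total assimilation)
/z/ before /v/ → [v] (total assimilation)

[θobbu+kkuvvi]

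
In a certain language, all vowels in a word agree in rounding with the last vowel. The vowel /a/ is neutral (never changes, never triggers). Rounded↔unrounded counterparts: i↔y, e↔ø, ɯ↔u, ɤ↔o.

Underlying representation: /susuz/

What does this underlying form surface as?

no segment meets the rule's conditions; no change.

[susuz]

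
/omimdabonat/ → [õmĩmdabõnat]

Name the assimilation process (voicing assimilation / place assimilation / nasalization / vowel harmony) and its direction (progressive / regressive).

nasalization, regressive

/o/→[õ] /i/→[ĩ] /o/→[õ].
Each target copies a feature from the following segment, so the direction is regressive.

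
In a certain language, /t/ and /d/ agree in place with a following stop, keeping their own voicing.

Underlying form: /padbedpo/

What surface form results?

/d/ before /b/ (labial) → [b]
/d/ before /p/ (labial) → [b]

[pabbebpo]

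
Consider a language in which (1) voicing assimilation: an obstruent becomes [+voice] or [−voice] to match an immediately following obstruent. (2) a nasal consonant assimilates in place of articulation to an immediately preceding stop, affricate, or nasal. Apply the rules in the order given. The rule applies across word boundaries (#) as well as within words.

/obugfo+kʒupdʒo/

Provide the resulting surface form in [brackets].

[obukfo+gʒubdʒo]

Rule 1: /g/ before /f/ (voiceless) → [k]
Rule 1: /k/ before /ʒ/ (voiced) → [g]
Rule 1: /p/ before /dʒ/ (voiced) → [b]
After rule 1: obukfo+gʒubdʒo
Rule 2: no segment meets the rule's conditions; no change.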